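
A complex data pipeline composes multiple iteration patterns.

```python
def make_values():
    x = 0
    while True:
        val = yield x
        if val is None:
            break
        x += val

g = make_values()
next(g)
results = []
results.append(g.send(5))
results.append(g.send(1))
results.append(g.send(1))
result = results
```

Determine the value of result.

Step 1: next(g) -> yield 0.
Step 2: send(5) -> x = 5, yield 5.
Step 3: send(1) -> x = 6, yield 6.
Step 4: send(1) -> x = 7, yield 7.
Therefore result = [5, 6, 7].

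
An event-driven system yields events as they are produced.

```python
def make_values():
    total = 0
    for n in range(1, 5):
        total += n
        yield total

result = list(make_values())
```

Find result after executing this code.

Step 1: Generator accumulates running sum:
  n=1: total = 1, yield 1
  n=2: total = 3, yield 3
  n=3: total = 6, yield 6
  n=4: total = 10, yield 10
Therefore result = [1, 3, 6, 10].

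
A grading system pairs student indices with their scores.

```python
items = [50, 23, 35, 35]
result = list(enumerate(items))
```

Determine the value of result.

Step 1: enumerate pairs each element with its index:
  (0, 50)
  (1, 23)
  (2, 35)
  (3, 35)
Therefore result = [(0, 50), (1, 23), (2, 35), (3, 35)].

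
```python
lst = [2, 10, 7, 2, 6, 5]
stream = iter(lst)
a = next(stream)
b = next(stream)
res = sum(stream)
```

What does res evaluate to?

Step 1: Create iterator over [2, 10, 7, 2, 6, 5].
Step 2: a = next() = 2, b = next() = 10.
Step 3: sum() of remaining [7, 2, 6, 5] = 20.
Therefore res = 20.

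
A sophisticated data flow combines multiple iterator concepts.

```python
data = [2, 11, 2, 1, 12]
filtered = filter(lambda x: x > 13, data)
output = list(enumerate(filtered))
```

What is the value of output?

Step 1: Filter [2, 11, 2, 1, 12] for > 13: [].
Step 2: enumerate re-indexes from 0: [].
Therefore output = [].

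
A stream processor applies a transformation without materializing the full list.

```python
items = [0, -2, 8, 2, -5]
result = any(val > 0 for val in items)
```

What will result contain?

Step 1: Check val > 0 for each element in [0, -2, 8, 2, -5]:
  0 > 0: False
  -2 > 0: False
  8 > 0: True
  2 > 0: True
  -5 > 0: False
Step 2: any() returns True.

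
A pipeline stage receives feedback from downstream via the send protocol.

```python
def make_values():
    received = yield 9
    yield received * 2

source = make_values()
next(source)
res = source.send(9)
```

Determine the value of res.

Step 1: next(source) advances to first yield, producing 9.
Step 2: send(9) resumes, received = 9.
Step 3: yield received * 2 = 9 * 2 = 18.
Therefore res = 18.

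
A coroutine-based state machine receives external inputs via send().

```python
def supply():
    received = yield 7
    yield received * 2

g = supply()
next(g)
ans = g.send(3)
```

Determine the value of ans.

Step 1: next(g) advances to first yield, producing 7.
Step 2: send(3) resumes, received = 3.
Step 3: yield received * 2 = 3 * 2 = 6.
Therefore ans = 6.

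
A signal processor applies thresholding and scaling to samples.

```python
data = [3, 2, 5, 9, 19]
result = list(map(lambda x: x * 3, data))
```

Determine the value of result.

Step 1: Apply lambda x: x * 3 to each element:
  3 -> 9
  2 -> 6
  5 -> 15
  9 -> 27
  19 -> 57
Therefore result = [9, 6, 15, 27, 57].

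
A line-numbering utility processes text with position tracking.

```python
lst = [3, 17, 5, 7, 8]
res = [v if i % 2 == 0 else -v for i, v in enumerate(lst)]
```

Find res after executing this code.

Step 1: For each (i, v), keep v if i is even, negate if odd:
  i=0 (even): keep 3
  i=1 (odd): negate to -17
  i=2 (even): keep 5
  i=3 (odd): negate to -7
  i=4 (even): keep 8
Therefore res = [3, -17, 5, -7, 8].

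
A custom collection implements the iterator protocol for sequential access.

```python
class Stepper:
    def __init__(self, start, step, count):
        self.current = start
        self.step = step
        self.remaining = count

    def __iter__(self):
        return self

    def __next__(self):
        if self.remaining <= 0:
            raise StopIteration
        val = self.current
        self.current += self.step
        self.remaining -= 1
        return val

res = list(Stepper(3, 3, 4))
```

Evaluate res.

Step 1: Stepper starts at 3, increments by 3, for 4 steps:
  Yield 3, then current += 3
  Yield 6, then current += 3
  Yield 9, then current += 3
  Yield 12, then current += 3
Therefore res = [3, 6, 9, 12].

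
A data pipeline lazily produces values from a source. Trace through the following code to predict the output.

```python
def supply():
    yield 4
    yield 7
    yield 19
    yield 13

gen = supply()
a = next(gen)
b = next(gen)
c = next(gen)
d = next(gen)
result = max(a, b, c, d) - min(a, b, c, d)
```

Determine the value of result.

Step 1: Create generator and consume all values:
  a = next(gen) = 4
  b = next(gen) = 7
  c = next(gen) = 19
  d = next(gen) = 13
Step 2: max = 19, min = 4, result = 19 - 4 = 15.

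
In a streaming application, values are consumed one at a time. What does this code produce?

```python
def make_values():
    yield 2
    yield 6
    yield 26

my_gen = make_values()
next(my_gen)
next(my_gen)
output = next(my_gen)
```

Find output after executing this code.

Step 1: make_values() creates a generator.
Step 2: next(my_gen) yields 2 (consumed and discarded).
Step 3: next(my_gen) yields 6 (consumed and discarded).
Step 4: next(my_gen) yields 26, assigned to output.
Therefore output = 26.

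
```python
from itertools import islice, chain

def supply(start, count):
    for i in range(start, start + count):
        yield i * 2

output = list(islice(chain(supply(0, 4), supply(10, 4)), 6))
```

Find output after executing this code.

Step 1: supply(0, 4) yields [0, 2, 4, 6].
Step 2: supply(10, 4) yields [20, 22, 24, 26].
Step 3: chain concatenates: [0, 2, 4, 6, 20, 22, 24, 26].
Step 4: islice takes first 6: [0, 2, 4, 6, 20, 22].
Therefore output = [0, 2, 4, 6, 20, 22].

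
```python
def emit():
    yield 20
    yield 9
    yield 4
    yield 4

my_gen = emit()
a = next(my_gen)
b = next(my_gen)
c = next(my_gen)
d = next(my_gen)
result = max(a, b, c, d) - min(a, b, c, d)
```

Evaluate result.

Step 1: Create generator and consume all values:
  a = next(my_gen) = 20
  b = next(my_gen) = 9
  c = next(my_gen) = 4
  d = next(my_gen) = 4
Step 2: max = 20, min = 4, result = 20 - 4 = 16.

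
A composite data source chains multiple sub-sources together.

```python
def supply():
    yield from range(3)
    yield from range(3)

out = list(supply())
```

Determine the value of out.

Step 1: Trace yields in order:
  yield 0
  yield 1
  yield 2
  yield 0
  yield 1
  yield 2
Therefore out = [0, 1, 2, 0, 1, 2].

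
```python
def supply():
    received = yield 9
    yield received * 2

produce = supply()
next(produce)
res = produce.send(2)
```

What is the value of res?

Step 1: next(produce) advances to first yield, producing 9.
Step 2: send(2) resumes, received = 2.
Step 3: yield received * 2 = 2 * 2 = 4.
Therefore res = 4.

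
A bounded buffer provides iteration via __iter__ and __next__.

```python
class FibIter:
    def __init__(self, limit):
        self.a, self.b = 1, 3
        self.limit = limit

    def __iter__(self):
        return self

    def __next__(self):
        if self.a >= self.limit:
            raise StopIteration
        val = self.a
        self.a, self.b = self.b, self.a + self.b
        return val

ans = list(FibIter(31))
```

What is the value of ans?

Step 1: Fibonacci-like sequence (a=1, b=3) until >= 31:
  Yield 1, then a,b = 3,4
  Yield 3, then a,b = 4,7
  Yield 4, then a,b = 7,11
  Yield 7, then a,b = 11,18
  Yield 11, then a,b = 18,29
  Yield 18, then a,b = 29,47
  Yield 29, then a,b = 47,76
Step 2: 47 >= 31, stop.
Therefore ans = [1, 3, 4, 7, 11, 18, 29].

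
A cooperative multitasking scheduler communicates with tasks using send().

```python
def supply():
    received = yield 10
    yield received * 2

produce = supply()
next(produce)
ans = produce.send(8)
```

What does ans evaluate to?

Step 1: next(produce) advances to first yield, producing 10.
Step 2: send(8) resumes, received = 8.
Step 3: yield received * 2 = 8 * 2 = 16.
Therefore ans = 16.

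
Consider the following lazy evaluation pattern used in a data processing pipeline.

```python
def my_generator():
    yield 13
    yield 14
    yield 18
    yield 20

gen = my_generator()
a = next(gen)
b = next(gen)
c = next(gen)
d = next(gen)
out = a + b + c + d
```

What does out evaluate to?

Step 1: Create generator and consume all values:
  a = next(gen) = 13
  b = next(gen) = 14
  c = next(gen) = 18
  d = next(gen) = 20
Step 2: out = 13 + 14 + 18 + 20 = 65.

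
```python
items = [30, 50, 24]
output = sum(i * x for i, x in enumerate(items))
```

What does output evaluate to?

Step 1: Compute i * x for each (i, x) in enumerate([30, 50, 24]):
  i=0, x=30: 0*30 = 0
  i=1, x=50: 1*50 = 50
  i=2, x=24: 2*24 = 48
Step 2: sum = 0 + 50 + 48 = 98.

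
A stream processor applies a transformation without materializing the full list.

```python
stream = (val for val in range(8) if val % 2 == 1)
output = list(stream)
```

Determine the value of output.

Step 1: Filter range(8) keeping only odd values:
  val=0: even, excluded
  val=1: odd, included
  val=2: even, excluded
  val=3: odd, included
  val=4: even, excluded
  val=5: odd, included
  val=6: even, excluded
  val=7: odd, included
Therefore output = [1, 3, 5, 7].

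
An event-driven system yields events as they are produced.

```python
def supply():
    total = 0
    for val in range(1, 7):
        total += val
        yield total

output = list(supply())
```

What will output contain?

Step 1: Generator accumulates running sum:
  val=1: total = 1, yield 1
  val=2: total = 3, yield 3
  val=3: total = 6, yield 6
  val=4: total = 10, yield 10
  val=5: total = 15, yield 15
  val=6: total = 21, yield 21
Therefore output = [1, 3, 6, 10, 15, 21].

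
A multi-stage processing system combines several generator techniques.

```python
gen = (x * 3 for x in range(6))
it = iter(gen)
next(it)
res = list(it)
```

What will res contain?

Step 1: Generator produces [0, 3, 6, 9, 12, 15].
Step 2: next(it) consumes first element (0).
Step 3: list(it) collects remaining: [3, 6, 9, 12, 15].
Therefore res = [3, 6, 9, 12, 15].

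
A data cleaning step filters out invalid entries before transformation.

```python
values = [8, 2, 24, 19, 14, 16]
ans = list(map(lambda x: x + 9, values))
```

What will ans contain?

Step 1: Apply lambda x: x + 9 to each element:
  8 -> 17
  2 -> 11
  24 -> 33
  19 -> 28
  14 -> 23
  16 -> 25
Therefore ans = [17, 11, 33, 28, 23, 25].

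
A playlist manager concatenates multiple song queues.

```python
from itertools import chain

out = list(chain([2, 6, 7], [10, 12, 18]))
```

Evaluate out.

Step 1: chain() concatenates iterables: [2, 6, 7] + [10, 12, 18].
Therefore out = [2, 6, 7, 10, 12, 18].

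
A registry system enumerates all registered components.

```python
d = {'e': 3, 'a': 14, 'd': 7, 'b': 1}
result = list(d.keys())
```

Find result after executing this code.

Step 1: d.keys() returns the dictionary keys in insertion order.
Therefore result = ['e', 'a', 'd', 'b'].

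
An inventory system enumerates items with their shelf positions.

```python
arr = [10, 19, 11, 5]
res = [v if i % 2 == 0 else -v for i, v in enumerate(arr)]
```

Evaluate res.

Step 1: For each (i, v), keep v if i is even, negate if odd:
  i=0 (even): keep 10
  i=1 (odd): negate to -19
  i=2 (even): keep 11
  i=3 (odd): negate to -5
Therefore res = [10, -19, 11, -5].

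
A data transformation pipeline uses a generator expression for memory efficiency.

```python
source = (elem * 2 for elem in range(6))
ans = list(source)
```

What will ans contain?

Step 1: For each elem in range(6), compute elem*2:
  elem=0: 0*2 = 0
  elem=1: 1*2 = 2
  elem=2: 2*2 = 4
  elem=3: 3*2 = 6
  elem=4: 4*2 = 8
  elem=5: 5*2 = 10
Therefore ans = [0, 2, 4, 6, 8, 10].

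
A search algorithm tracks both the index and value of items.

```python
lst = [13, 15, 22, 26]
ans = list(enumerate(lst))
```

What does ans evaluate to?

Step 1: enumerate pairs each element with its index:
  (0, 13)
  (1, 15)
  (2, 22)
  (3, 26)
Therefore ans = [(0, 13), (1, 15), (2, 22), (3, 26)].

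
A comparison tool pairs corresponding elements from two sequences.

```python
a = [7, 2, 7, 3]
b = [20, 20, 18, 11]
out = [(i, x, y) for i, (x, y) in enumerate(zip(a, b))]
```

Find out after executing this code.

Step 1: enumerate(zip(a, b)) gives index with paired elements:
  i=0: (7, 20)
  i=1: (2, 20)
  i=2: (7, 18)
  i=3: (3, 11)
Therefore out = [(0, 7, 20), (1, 2, 20), (2, 7, 18), (3, 3, 11)].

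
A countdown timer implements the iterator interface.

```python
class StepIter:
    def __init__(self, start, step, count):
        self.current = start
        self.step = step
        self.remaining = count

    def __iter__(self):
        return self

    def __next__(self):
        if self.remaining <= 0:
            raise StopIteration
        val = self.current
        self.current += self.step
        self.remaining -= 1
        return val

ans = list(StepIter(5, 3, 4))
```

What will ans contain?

Step 1: StepIter starts at 5, increments by 3, for 4 steps:
  Yield 5, then current += 3
  Yield 8, then current += 3
  Yield 11, then current += 3
  Yield 14, then current += 3
Therefore ans = [5, 8, 11, 14].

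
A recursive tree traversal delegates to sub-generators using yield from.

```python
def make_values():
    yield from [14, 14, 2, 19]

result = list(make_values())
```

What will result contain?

Step 1: yield from delegates to the iterable, yielding each element.
Step 2: Collected values: [14, 14, 2, 19].
Therefore result = [14, 14, 2, 19].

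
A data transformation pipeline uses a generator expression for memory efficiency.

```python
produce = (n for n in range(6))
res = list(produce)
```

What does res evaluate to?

Step 1: Generator expression iterates range(6): [0, 1, 2, 3, 4, 5].
Step 2: list() collects all values.
Therefore res = [0, 1, 2, 3, 4, 5].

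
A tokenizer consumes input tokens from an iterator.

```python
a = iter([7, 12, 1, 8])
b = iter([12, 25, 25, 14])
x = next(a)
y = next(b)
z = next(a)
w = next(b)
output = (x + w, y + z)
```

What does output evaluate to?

Step 1: a iterates [7, 12, 1, 8], b iterates [12, 25, 25, 14].
Step 2: x = next(a) = 7, y = next(b) = 12.
Step 3: z = next(a) = 12, w = next(b) = 25.
Step 4: output = (7 + 25, 12 + 12) = (32, 24).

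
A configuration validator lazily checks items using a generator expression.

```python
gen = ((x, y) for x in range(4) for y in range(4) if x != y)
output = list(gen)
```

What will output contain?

Step 1: Nested generator over range(4) x range(4) where x != y:
  (0, 0): excluded (x == y)
  (0, 1): included
  (0, 2): included
  (0, 3): included
  (1, 0): included
  (1, 1): excluded (x == y)
  (1, 2): included
  (1, 3): included
  (2, 0): included
  (2, 1): included
  (2, 2): excluded (x == y)
  (2, 3): included
  (3, 0): included
  (3, 1): included
  (3, 2): included
  (3, 3): excluded (x == y)
Therefore output = [(0, 1), (0, 2), (0, 3), (1, 0), (1, 2), (1, 3), (2, 0), (2, 1), (2, 3), (3, 0), (3, 1), (3, 2)].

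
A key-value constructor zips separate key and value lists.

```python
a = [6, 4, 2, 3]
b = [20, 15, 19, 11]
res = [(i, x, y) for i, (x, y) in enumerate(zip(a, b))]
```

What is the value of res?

Step 1: enumerate(zip(a, b)) gives index with paired elements:
  i=0: (6, 20)
  i=1: (4, 15)
  i=2: (2, 19)
  i=3: (3, 11)
Therefore res = [(0, 6, 20), (1, 4, 15), (2, 2, 19), (3, 3, 11)].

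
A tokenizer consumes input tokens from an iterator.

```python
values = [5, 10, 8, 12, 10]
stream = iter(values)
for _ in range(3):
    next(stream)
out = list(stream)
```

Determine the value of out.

Step 1: Create iterator over [5, 10, 8, 12, 10].
Step 2: Advance 3 positions (consuming [5, 10, 8]).
Step 3: list() collects remaining elements: [12, 10].
Therefore out = [12, 10].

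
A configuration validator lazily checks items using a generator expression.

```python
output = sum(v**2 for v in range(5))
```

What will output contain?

Step 1: Compute v**2 for each v in range(5):
  v=0: 0**2 = 0
  v=1: 1**2 = 1
  v=2: 2**2 = 4
  v=3: 3**2 = 9
  v=4: 4**2 = 16
Step 2: sum = 0 + 1 + 4 + 9 + 16 = 30.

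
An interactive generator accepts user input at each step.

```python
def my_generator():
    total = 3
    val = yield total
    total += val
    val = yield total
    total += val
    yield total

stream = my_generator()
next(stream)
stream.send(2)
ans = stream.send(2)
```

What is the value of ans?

Step 1: next() -> yield total=3.
Step 2: send(2) -> val=2, total = 3+2 = 5, yield 5.
Step 3: send(2) -> val=2, total = 5+2 = 7, yield 7.
Therefore ans = 7.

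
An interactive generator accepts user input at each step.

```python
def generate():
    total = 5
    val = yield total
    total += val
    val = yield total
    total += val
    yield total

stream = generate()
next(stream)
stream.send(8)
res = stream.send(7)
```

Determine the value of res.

Step 1: next() -> yield total=5.
Step 2: send(8) -> val=8, total = 5+8 = 13, yield 13.
Step 3: send(7) -> val=7, total = 13+7 = 20, yield 20.
Therefore res = 20.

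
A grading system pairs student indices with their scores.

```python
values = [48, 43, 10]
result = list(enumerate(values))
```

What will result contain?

Step 1: enumerate pairs each element with its index:
  (0, 48)
  (1, 43)
  (2, 10)
Therefore result = [(0, 48), (1, 43), (2, 10)].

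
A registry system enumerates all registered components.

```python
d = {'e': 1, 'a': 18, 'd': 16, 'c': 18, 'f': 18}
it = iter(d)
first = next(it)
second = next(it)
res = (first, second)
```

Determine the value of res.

Step 1: iter(d) iterates over keys: ['e', 'a', 'd', 'c', 'f'].
Step 2: first = next(it) = 'e', second = next(it) = 'a'.
Therefore res = ('e', 'a').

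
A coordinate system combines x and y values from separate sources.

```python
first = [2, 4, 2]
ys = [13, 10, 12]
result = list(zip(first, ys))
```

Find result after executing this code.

Step 1: zip pairs elements at same index:
  Index 0: (2, 13)
  Index 1: (4, 10)
  Index 2: (2, 12)
Therefore result = [(2, 13), (4, 10), (2, 12)].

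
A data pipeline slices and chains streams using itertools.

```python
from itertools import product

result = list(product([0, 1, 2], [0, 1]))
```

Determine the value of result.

Step 1: product([0, 1, 2], [0, 1]) gives all pairs:
  (0, 0)
  (0, 1)
  (1, 0)
  (1, 1)
  (2, 0)
  (2, 1)
Therefore result = [(0, 0), (0, 1), (1, 0), (1, 1), (2, 0), (2, 1)].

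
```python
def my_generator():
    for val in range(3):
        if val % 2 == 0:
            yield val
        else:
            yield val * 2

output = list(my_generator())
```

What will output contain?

Step 1: For each val in range(3), yield val if even, else val*2:
  val=0 (even): yield 0
  val=1 (odd): yield 1*2 = 2
  val=2 (even): yield 2
Therefore output = [0, 2, 2].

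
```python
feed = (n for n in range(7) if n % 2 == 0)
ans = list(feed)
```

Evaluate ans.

Step 1: Filter range(7) keeping only even values:
  n=0: even, included
  n=1: odd, excluded
  n=2: even, included
  n=3: odd, excluded
  n=4: even, included
  n=5: odd, excluded
  n=6: even, included
Therefore ans = [0, 2, 4, 6].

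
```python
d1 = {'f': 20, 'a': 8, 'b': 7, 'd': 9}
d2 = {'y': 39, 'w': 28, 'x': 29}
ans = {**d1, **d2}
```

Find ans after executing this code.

Step 1: Merge d1 and d2 (d2 values override on key conflicts).
Step 2: d1 has keys ['f', 'a', 'b', 'd'], d2 has keys ['y', 'w', 'x'].
Therefore ans = {'f': 20, 'a': 8, 'b': 7, 'd': 9, 'y': 39, 'w': 28, 'x': 29}.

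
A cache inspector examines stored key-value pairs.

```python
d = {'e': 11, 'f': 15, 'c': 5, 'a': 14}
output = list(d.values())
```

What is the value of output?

Step 1: d.values() returns the dictionary values in insertion order.
Therefore output = [11, 15, 5, 14].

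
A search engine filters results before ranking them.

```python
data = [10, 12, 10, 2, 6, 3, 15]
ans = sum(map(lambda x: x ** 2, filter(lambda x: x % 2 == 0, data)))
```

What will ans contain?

Step 1: Filter even numbers from [10, 12, 10, 2, 6, 3, 15]: [10, 12, 10, 2, 6]
Step 2: Square each: [100, 144, 100, 4, 36]
Step 3: Sum = 384.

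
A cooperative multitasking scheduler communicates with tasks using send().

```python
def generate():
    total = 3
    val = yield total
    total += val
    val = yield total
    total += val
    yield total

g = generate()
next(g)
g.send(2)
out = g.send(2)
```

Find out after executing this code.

Step 1: next() -> yield total=3.
Step 2: send(2) -> val=2, total = 3+2 = 5, yield 5.
Step 3: send(2) -> val=2, total = 5+2 = 7, yield 7.
Therefore out = 7.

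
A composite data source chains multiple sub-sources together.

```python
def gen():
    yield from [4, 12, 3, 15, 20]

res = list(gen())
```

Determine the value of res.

Step 1: yield from delegates to the iterable, yielding each element.
Step 2: Collected values: [4, 12, 3, 15, 20].
Therefore res = [4, 12, 3, 15, 20].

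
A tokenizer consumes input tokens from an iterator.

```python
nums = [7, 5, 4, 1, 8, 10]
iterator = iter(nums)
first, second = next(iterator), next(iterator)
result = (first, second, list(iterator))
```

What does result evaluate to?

Step 1: Create iterator over [7, 5, 4, 1, 8, 10].
Step 2: first = 7, second = 5.
Step 3: Remaining elements: [4, 1, 8, 10].
Therefore result = (7, 5, [4, 1, 8, 10]).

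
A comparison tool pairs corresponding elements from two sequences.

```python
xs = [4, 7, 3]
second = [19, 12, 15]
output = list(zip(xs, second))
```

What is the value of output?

Step 1: zip pairs elements at same index:
  Index 0: (4, 19)
  Index 1: (7, 12)
  Index 2: (3, 15)
Therefore output = [(4, 19), (7, 12), (3, 15)].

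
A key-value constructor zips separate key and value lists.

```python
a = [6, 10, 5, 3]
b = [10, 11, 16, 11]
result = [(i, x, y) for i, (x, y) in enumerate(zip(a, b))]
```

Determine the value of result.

Step 1: enumerate(zip(a, b)) gives index with paired elements:
  i=0: (6, 10)
  i=1: (10, 11)
  i=2: (5, 16)
  i=3: (3, 11)
Therefore result = [(0, 6, 10), (1, 10, 11), (2, 5, 16), (3, 3, 11)].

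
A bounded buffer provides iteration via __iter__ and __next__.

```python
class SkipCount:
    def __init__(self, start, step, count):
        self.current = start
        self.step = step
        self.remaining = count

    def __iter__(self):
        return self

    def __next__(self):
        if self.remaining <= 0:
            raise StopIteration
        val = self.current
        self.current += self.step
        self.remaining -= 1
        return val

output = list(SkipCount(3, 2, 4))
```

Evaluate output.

Step 1: SkipCount starts at 3, increments by 2, for 4 steps:
  Yield 3, then current += 2
  Yield 5, then current += 2
  Yield 7, then current += 2
  Yield 9, then current += 2
Therefore output = [3, 5, 7, 9].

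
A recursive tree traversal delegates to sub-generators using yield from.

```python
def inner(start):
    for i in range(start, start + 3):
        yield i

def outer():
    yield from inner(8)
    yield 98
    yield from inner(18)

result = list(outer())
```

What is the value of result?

Step 1: outer() delegates to inner(8):
  yield 8
  yield 9
  yield 10
Step 2: yield 98
Step 3: Delegates to inner(18):
  yield 18
  yield 19
  yield 20
Therefore result = [8, 9, 10, 98, 18, 19, 20].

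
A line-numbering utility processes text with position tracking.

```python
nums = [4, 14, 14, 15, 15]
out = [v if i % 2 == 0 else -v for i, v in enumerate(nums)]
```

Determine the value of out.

Step 1: For each (i, v), keep v if i is even, negate if odd:
  i=0 (even): keep 4
  i=1 (odd): negate to -14
  i=2 (even): keep 14
  i=3 (odd): negate to -15
  i=4 (even): keep 15
Therefore out = [4, -14, 14, -15, 15].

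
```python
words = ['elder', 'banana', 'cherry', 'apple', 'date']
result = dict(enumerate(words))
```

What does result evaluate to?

Step 1: enumerate pairs indices with words:
  0 -> 'elder'
  1 -> 'banana'
  2 -> 'cherry'
  3 -> 'apple'
  4 -> 'date'
Therefore result = {0: 'elder', 1: 'banana', 2: 'cherry', 3: 'apple', 4: 'date'}.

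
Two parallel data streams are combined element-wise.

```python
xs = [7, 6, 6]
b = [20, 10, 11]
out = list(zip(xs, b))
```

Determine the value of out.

Step 1: zip pairs elements at same index:
  Index 0: (7, 20)
  Index 1: (6, 10)
  Index 2: (6, 11)
Therefore out = [(7, 20), (6, 10), (6, 11)].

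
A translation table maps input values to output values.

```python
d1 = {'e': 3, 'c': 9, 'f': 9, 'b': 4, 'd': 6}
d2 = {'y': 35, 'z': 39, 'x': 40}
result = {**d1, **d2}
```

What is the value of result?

Step 1: Merge d1 and d2 (d2 values override on key conflicts).
Step 2: d1 has keys ['e', 'c', 'f', 'b', 'd'], d2 has keys ['y', 'z', 'x'].
Therefore result = {'e': 3, 'c': 9, 'f': 9, 'b': 4, 'd': 6, 'y': 35, 'z': 39, 'x': 40}.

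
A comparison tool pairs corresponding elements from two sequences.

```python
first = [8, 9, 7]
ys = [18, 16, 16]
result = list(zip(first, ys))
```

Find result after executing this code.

Step 1: zip pairs elements at same index:
  Index 0: (8, 18)
  Index 1: (9, 16)
  Index 2: (7, 16)
Therefore result = [(8, 18), (9, 16), (7, 16)].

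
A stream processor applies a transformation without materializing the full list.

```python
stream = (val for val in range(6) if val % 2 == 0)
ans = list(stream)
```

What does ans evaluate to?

Step 1: Filter range(6) keeping only even values:
  val=0: even, included
  val=1: odd, excluded
  val=2: even, included
  val=3: odd, excluded
  val=4: even, included
  val=5: odd, excluded
Therefore ans = [0, 2, 4].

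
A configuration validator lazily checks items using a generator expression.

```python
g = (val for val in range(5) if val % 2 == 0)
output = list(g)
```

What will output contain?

Step 1: Filter range(5) keeping only even values:
  val=0: even, included
  val=1: odd, excluded
  val=2: even, included
  val=3: odd, excluded
  val=4: even, included
Therefore output = [0, 2, 4].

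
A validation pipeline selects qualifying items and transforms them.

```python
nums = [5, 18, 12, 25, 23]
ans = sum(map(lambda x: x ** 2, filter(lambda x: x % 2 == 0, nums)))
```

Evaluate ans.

Step 1: Filter even numbers from [5, 18, 12, 25, 23]: [18, 12]
Step 2: Square each: [324, 144]
Step 3: Sum = 468.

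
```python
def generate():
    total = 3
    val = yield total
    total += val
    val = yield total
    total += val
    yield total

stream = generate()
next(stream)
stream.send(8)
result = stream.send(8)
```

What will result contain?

Step 1: next() -> yield total=3.
Step 2: send(8) -> val=8, total = 3+8 = 11, yield 11.
Step 3: send(8) -> val=8, total = 11+8 = 19, yield 19.
Therefore result = 19.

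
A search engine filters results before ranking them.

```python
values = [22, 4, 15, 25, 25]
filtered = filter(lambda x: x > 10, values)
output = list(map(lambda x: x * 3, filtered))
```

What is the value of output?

Step 1: Filter values for elements > 10:
  22: kept
  4: removed
  15: kept
  25: kept
  25: kept
Step 2: Map x * 3 on filtered [22, 15, 25, 25]:
  22 -> 66
  15 -> 45
  25 -> 75
  25 -> 75
Therefore output = [66, 45, 75, 75].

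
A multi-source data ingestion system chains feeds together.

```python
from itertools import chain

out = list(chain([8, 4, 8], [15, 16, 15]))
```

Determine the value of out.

Step 1: chain() concatenates iterables: [8, 4, 8] + [15, 16, 15].
Therefore out = [8, 4, 8, 15, 16, 15].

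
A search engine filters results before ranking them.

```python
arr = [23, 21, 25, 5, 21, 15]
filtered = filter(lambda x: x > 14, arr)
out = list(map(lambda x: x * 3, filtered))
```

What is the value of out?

Step 1: Filter arr for elements > 14:
  23: kept
  21: kept
  25: kept
  5: removed
  21: kept
  15: kept
Step 2: Map x * 3 on filtered [23, 21, 25, 21, 15]:
  23 -> 69
  21 -> 63
  25 -> 75
  21 -> 63
  15 -> 45
Therefore out = [69, 63, 75, 63, 45].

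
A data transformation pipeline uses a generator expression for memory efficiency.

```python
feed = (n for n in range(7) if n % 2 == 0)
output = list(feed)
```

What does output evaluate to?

Step 1: Filter range(7) keeping only even values:
  n=0: even, included
  n=1: odd, excluded
  n=2: even, included
  n=3: odd, excluded
  n=4: even, included
  n=5: odd, excluded
  n=6: even, included
Therefore output = [0, 2, 4, 6].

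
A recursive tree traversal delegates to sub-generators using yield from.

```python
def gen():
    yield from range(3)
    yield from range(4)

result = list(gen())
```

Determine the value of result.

Step 1: Trace yields in order:
  yield 0
  yield 1
  yield 2
  yield 0
  yield 1
  yield 2
  yield 3
Therefore result = [0, 1, 2, 0, 1, 2, 3].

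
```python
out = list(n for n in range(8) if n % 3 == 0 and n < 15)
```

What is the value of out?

Step 1: Filter range(8) where n % 3 == 0 and n < 15:
  n=0: both conditions met, included
  n=1: excluded (1 % 3 != 0)
  n=2: excluded (2 % 3 != 0)
  n=3: both conditions met, included
  n=4: excluded (4 % 3 != 0)
  n=5: excluded (5 % 3 != 0)
  n=6: both conditions met, included
  n=7: excluded (7 % 3 != 0)
Therefore out = [0, 3, 6].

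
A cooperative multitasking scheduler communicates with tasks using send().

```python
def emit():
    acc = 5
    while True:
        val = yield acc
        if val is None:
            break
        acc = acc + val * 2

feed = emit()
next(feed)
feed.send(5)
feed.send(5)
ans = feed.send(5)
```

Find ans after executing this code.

Step 1: next() -> yield acc=5.
Step 2: send(5) -> val=5, acc = 5 + 5*2 = 15, yield 15.
Step 3: send(5) -> val=5, acc = 15 + 5*2 = 25, yield 25.
Step 4: send(5) -> val=5, acc = 25 + 5*2 = 35, yield 35.
Therefore ans = 35.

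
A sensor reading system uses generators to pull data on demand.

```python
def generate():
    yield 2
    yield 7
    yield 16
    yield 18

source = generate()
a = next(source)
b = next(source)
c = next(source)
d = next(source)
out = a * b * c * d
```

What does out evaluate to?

Step 1: Create generator and consume all values:
  a = next(source) = 2
  b = next(source) = 7
  c = next(source) = 16
  d = next(source) = 18
Step 2: out = 2 * 7 * 16 * 18 = 4032.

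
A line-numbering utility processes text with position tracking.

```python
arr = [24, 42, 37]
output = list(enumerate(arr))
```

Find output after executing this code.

Step 1: enumerate pairs each element with its index:
  (0, 24)
  (1, 42)
  (2, 37)
Therefore output = [(0, 24), (1, 42), (2, 37)].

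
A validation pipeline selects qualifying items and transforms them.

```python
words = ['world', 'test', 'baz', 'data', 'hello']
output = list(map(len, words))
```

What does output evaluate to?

Step 1: Map len() to each word:
  'world' -> 5
  'test' -> 4
  'baz' -> 3
  'data' -> 4
  'hello' -> 5
Therefore output = [5, 4, 3, 4, 5].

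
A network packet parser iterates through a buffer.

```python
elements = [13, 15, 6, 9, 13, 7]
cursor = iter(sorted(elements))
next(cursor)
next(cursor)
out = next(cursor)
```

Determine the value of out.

Step 1: sorted([13, 15, 6, 9, 13, 7]) = [6, 7, 9, 13, 13, 15].
Step 2: Create iterator and skip 2 elements.
Step 3: next() returns 9.
Therefore out = 9.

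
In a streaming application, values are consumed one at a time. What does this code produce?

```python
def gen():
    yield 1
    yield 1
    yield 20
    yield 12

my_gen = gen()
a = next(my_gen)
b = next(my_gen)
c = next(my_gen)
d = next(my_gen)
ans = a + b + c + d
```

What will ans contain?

Step 1: Create generator and consume all values:
  a = next(my_gen) = 1
  b = next(my_gen) = 1
  c = next(my_gen) = 20
  d = next(my_gen) = 12
Step 2: ans = 1 + 1 + 20 + 12 = 34.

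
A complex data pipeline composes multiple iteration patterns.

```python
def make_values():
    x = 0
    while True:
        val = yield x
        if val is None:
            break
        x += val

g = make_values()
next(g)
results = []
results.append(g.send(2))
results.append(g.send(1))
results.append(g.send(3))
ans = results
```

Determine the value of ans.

Step 1: next(g) -> yield 0.
Step 2: send(2) -> x = 2, yield 2.
Step 3: send(1) -> x = 3, yield 3.
Step 4: send(3) -> x = 6, yield 6.
Therefore ans = [2, 3, 6].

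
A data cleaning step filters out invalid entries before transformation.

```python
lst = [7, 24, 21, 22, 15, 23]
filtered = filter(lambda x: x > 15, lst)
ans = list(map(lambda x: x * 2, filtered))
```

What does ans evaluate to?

Step 1: Filter lst for elements > 15:
  7: removed
  24: kept
  21: kept
  22: kept
  15: removed
  23: kept
Step 2: Map x * 2 on filtered [24, 21, 22, 23]:
  24 -> 48
  21 -> 42
  22 -> 44
  23 -> 46
Therefore ans = [48, 42, 44, 46].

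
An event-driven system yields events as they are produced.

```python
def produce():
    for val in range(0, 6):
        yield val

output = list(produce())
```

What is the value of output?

Step 1: The generator yields each value from range(0, 6).
Step 2: list() consumes all yields: [0, 1, 2, 3, 4, 5].
Therefore output = [0, 1, 2, 3, 4, 5].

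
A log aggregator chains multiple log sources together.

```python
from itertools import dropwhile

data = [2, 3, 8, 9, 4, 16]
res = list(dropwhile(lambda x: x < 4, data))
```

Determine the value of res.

Step 1: dropwhile drops elements while < 4:
  2 < 4: dropped
  3 < 4: dropped
  8: kept (dropping stopped)
Step 2: Remaining elements kept regardless of condition.
Therefore res = [8, 9, 4, 16].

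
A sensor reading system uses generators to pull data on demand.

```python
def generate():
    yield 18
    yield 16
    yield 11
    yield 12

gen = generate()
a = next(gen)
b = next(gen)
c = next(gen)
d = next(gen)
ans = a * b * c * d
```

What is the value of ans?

Step 1: Create generator and consume all values:
  a = next(gen) = 18
  b = next(gen) = 16
  c = next(gen) = 11
  d = next(gen) = 12
Step 2: ans = 18 * 16 * 11 * 12 = 38016.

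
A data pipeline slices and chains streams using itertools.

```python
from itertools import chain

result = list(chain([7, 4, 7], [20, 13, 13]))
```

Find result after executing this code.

Step 1: chain() concatenates iterables: [7, 4, 7] + [20, 13, 13].
Therefore result = [7, 4, 7, 20, 13, 13].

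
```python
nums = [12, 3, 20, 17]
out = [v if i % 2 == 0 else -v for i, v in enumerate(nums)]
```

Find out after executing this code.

Step 1: For each (i, v), keep v if i is even, negate if odd:
  i=0 (even): keep 12
  i=1 (odd): negate to -3
  i=2 (even): keep 20
  i=3 (odd): negate to -17
Therefore out = [12, -3, 20, -17].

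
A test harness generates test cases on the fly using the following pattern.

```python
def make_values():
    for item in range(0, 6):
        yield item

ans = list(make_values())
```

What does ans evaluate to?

Step 1: The generator yields each value from range(0, 6).
Step 2: list() consumes all yields: [0, 1, 2, 3, 4, 5].
Therefore ans = [0, 1, 2, 3, 4, 5].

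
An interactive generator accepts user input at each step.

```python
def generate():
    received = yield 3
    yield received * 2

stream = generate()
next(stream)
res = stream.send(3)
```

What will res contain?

Step 1: next(stream) advances to first yield, producing 3.
Step 2: send(3) resumes, received = 3.
Step 3: yield received * 2 = 3 * 2 = 6.
Therefore res = 6.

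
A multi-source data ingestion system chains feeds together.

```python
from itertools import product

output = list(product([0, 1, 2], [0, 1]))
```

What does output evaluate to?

Step 1: product([0, 1, 2], [0, 1]) gives all pairs:
  (0, 0)
  (0, 1)
  (1, 0)
  (1, 1)
  (2, 0)
  (2, 1)
Therefore output = [(0, 0), (0, 1), (1, 0), (1, 1), (2, 0), (2, 1)].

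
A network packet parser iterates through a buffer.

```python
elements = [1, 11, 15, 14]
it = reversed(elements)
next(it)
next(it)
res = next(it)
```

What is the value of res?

Step 1: reversed([1, 11, 15, 14]) gives iterator: [14, 15, 11, 1].
Step 2: First next() = 14, second next() = 15.
Step 3: Third next() = 11.
Therefore res = 11.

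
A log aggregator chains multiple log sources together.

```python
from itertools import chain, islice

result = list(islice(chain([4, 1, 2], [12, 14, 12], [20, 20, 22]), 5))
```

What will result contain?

Step 1: chain([4, 1, 2], [12, 14, 12], [20, 20, 22]) = [4, 1, 2, 12, 14, 12, 20, 20, 22].
Step 2: islice takes first 5 elements: [4, 1, 2, 12, 14].
Therefore result = [4, 1, 2, 12, 14].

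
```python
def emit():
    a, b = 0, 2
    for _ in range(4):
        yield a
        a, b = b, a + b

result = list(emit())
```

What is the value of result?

Step 1: Fibonacci-like sequence starting with a=0, b=2:
  Iteration 1: yield a=0, then a,b = 2,2
  Iteration 2: yield a=2, then a,b = 2,4
  Iteration 3: yield a=2, then a,b = 4,6
  Iteration 4: yield a=4, then a,b = 6,10
Therefore result = [0, 2, 2, 4].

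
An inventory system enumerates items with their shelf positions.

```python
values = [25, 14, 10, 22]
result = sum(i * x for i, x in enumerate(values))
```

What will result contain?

Step 1: Compute i * x for each (i, x) in enumerate([25, 14, 10, 22]):
  i=0, x=25: 0*25 = 0
  i=1, x=14: 1*14 = 14
  i=2, x=10: 2*10 = 20
  i=3, x=22: 3*22 = 66
Step 2: sum = 0 + 14 + 20 + 66 = 100.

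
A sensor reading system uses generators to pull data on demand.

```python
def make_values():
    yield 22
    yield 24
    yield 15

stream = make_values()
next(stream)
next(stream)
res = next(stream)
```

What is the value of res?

Step 1: make_values() creates a generator.
Step 2: next(stream) yields 22 (consumed and discarded).
Step 3: next(stream) yields 24 (consumed and discarded).
Step 4: next(stream) yields 15, assigned to res.
Therefore res = 15.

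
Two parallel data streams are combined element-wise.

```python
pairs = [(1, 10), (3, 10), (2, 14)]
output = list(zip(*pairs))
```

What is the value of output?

Step 1: zip(*pairs) transposes: unzips [(1, 10), (3, 10), (2, 14)] into separate sequences.
Step 2: First elements: (1, 3, 2), second elements: (10, 10, 14).
Therefore output = [(1, 3, 2), (10, 10, 14)].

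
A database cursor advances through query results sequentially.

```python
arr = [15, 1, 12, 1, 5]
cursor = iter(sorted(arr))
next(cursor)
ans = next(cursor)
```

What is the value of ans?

Step 1: sorted([15, 1, 12, 1, 5]) = [1, 1, 5, 12, 15].
Step 2: Create iterator and skip 1 elements.
Step 3: next() returns 1.
Therefore ans = 1.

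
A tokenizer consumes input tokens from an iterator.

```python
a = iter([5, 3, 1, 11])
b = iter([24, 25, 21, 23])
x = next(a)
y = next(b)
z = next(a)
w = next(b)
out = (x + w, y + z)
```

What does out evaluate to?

Step 1: a iterates [5, 3, 1, 11], b iterates [24, 25, 21, 23].
Step 2: x = next(a) = 5, y = next(b) = 24.
Step 3: z = next(a) = 3, w = next(b) = 25.
Step 4: out = (5 + 25, 24 + 3) = (30, 27).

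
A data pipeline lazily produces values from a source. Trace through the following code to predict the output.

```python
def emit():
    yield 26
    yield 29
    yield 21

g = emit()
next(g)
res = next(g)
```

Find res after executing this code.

Step 1: emit() creates a generator.
Step 2: next(g) yields 26 (consumed and discarded).
Step 3: next(g) yields 29, assigned to res.
Therefore res = 29.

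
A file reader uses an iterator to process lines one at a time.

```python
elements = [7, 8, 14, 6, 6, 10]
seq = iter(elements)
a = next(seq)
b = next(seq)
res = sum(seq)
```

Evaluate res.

Step 1: Create iterator over [7, 8, 14, 6, 6, 10].
Step 2: a = next() = 7, b = next() = 8.
Step 3: sum() of remaining [14, 6, 6, 10] = 36.
Therefore res = 36.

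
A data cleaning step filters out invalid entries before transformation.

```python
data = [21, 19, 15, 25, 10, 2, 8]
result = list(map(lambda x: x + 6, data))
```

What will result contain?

Step 1: Apply lambda x: x + 6 to each element:
  21 -> 27
  19 -> 25
  15 -> 21
  25 -> 31
  10 -> 16
  2 -> 8
  8 -> 14
Therefore result = [27, 25, 21, 31, 16, 8, 14].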